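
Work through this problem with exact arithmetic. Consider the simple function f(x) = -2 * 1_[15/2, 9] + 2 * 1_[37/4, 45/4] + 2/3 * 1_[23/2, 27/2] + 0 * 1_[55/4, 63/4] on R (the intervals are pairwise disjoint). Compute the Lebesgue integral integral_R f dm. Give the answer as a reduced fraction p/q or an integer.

For a simple function f = sum_i c_i * 1_{A_i} with disjoint A_i,
  integral f dm = sum_i c_i * m(A_i).
Lengths of the A_i:
  m(A_1) = 9 - 15/2 = 3/2.
  m(A_2) = 45/4 - 37/4 = 2.
  m(A_3) = 27/2 - 23/2 = 2.
  m(A_4) = 63/4 - 55/4 = 2.
Contributions c_i * m(A_i):
  (-2) * (3/2) = -3.
  (2) * (2) = 4.
  (2/3) * (2) = 4/3.
  (0) * (2) = 0.
Total: -3 + 4 + 4/3 + 0 = 7/3.

7/3


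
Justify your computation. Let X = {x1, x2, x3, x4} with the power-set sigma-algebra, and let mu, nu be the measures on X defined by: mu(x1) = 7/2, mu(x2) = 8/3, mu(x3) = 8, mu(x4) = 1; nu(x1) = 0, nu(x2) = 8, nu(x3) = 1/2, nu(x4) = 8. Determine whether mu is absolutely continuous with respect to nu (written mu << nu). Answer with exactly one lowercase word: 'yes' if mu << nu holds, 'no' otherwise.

mu << nu means: every nu-null measurable set is also mu-null; equivalently, for every atom x, if nu({x}) = 0 then mu({x}) = 0.
Checking each atom:
  x1: nu = 0, mu = 7/2 > 0 -> violates mu << nu.
  x2: nu = 8 > 0 -> no constraint.
  x3: nu = 1/2 > 0 -> no constraint.
  x4: nu = 8 > 0 -> no constraint.
The atom(s) x1 violate the condition (nu = 0 but mu > 0). Therefore mu is NOT absolutely continuous w.r.t. nu.

no


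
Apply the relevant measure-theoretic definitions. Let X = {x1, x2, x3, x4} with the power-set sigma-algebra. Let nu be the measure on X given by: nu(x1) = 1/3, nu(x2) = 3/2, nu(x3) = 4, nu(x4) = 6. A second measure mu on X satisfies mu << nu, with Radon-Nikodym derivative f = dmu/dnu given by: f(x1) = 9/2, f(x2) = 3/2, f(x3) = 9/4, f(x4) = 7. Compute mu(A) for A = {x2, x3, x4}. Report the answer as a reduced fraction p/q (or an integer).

By the defining property of the Radon-Nikodym derivative, for every measurable set A,
  mu(A) = integral_A f dnu.
Since nu is a discrete measure concentrated on the atoms of X, the integral over A reduces to the sum
  mu(A) = sum_{x in A} f(x) * nu({x}).
Computing each term:
  x2: f(x2) * nu(x2) = 3/2 * 3/2 = 9/4.
  x3: f(x3) * nu(x3) = 9/4 * 4 = 9.
  x4: f(x4) * nu(x4) = 7 * 6 = 42.
Summing: mu(A) = 9/4 + 9 + 42 = 213/4.

213/4


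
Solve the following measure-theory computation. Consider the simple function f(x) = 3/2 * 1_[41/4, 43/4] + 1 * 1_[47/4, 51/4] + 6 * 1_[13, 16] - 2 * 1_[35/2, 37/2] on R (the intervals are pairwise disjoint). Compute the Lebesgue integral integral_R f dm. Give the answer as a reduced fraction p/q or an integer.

For a simple function f = sum_i c_i * 1_{A_i} with disjoint A_i,
  integral f dm = sum_i c_i * m(A_i).
Lengths of the A_i:
  m(A_1) = 43/4 - 41/4 = 1/2.
  m(A_2) = 51/4 - 47/4 = 1.
  m(A_3) = 16 - 13 = 3.
  m(A_4) = 37/2 - 35/2 = 1.
Contributions c_i * m(A_i):
  (3/2) * (1/2) = 3/4.
  (1) * (1) = 1.
  (6) * (3) = 18.
  (-2) * (1) = -2.
Total: 3/4 + 1 + 18 - 2 = 71/4.

71/4


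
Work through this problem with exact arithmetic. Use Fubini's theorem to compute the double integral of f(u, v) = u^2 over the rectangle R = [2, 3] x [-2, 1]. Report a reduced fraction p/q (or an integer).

f(u, v) is a tensor product of a function of u and a function of v, and both factors are bounded continuous (hence Lebesgue integrable) on the rectangle, so Fubini's theorem applies:
  integral_R f d(m x m) = (integral_a1^b1 u^2 du) * (integral_a2^b2 1 dv).
Inner integral in u: integral_{2}^{3} u^2 du = (3^3 - 2^3)/3
  = 19/3.
Inner integral in v: integral_{-2}^{1} 1 dv = (1^1 - (-2)^1)/1
  = 3.
Product: (19/3) * (3) = 19.

19


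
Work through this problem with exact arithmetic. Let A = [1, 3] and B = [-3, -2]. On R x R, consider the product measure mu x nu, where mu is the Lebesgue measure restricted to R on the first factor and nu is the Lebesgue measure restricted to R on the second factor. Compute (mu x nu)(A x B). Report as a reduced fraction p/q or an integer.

For a measurable rectangle A x B, the product measure satisfies
  (mu x nu)(A x B) = mu(A) * nu(B).
  mu(A) = 2.
  nu(B) = 1.
  (mu x nu)(A x B) = 2 * 1 = 2.

2


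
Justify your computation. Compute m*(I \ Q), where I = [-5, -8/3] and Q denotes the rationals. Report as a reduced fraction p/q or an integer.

The interval I = [-5, -8/3] has m(I) = -8/3 - (-5) = 7/3 (endpoints are measure-zero, so open/closed/half-open agree). Write I = (I cap Q) u (I \ Q). The rationals in I are countable, so m*(I cap Q) = 0 (cover each rational by intervals whose total length is arbitrarily small). By countable subadditivity m*(I) <= m*(I cap Q) + m*(I \ Q), hence m*(I \ Q) >= m(I) = 7/3. The reverse inequality m*(I \ Q) <= m*(I) = 7/3 is trivial since (I \ Q) is a subset of I. Therefore m*(I \ Q) = 7/3.

7/3


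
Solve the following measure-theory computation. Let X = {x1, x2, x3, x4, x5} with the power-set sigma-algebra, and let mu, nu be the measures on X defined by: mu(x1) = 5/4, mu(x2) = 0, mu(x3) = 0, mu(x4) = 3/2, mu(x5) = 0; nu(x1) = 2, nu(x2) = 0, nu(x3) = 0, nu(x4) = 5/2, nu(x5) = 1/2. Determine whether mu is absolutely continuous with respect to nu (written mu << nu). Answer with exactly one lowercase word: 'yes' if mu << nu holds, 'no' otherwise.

mu << nu means: every nu-null measurable set is also mu-null; equivalently, for every atom x, if nu({x}) = 0 then mu({x}) = 0.
Checking each atom:
  x1: nu = 2 > 0 -> no constraint.
  x2: nu = 0, mu = 0 -> consistent with mu << nu.
  x3: nu = 0, mu = 0 -> consistent with mu << nu.
  x4: nu = 5/2 > 0 -> no constraint.
  x5: nu = 1/2 > 0 -> no constraint.
No atom violates the condition. Therefore mu << nu.

yes


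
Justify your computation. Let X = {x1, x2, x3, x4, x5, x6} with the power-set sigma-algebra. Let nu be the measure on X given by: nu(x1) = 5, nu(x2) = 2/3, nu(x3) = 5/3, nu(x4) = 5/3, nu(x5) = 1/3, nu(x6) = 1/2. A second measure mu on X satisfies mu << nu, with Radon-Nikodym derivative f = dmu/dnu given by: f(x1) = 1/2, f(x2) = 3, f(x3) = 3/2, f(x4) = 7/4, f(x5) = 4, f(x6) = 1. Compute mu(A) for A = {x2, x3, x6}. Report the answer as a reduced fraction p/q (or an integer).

By the defining property of the Radon-Nikodym derivative, for every measurable set A,
  mu(A) = integral_A f dnu.
Since nu is a discrete measure concentrated on the atoms of X, the integral over A reduces to the sum
  mu(A) = sum_{x in A} f(x) * nu({x}).
Computing each term:
  x2: f(x2) * nu(x2) = 3 * 2/3 = 2.
  x3: f(x3) * nu(x3) = 3/2 * 5/3 = 5/2.
  x6: f(x6) * nu(x6) = 1 * 1/2 = 1/2.
Summing: mu(A) = 2 + 5/2 + 1/2 = 5.

5


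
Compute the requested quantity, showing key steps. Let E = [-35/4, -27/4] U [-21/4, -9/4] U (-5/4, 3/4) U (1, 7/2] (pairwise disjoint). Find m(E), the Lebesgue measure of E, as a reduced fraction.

For pairwise disjoint intervals, m(union_i I_i) = sum_i m(I_i),
and m is invariant under swapping open/closed endpoints (single points have measure 0).
So m(E) = sum_i (b_i - a_i).
  I_1 has length -27/4 - (-35/4) = 2.
  I_2 has length -9/4 - (-21/4) = 3.
  I_3 has length 3/4 - (-5/4) = 2.
  I_4 has length 7/2 - 1 = 5/2.
Summing:
  m(E) = 2 + 3 + 2 + 5/2 = 19/2.

19/2


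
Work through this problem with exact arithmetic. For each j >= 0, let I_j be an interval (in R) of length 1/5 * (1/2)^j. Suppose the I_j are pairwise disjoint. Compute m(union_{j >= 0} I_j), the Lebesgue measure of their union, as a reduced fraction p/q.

By countable additivity of the Lebesgue measure on pairwise disjoint measurable sets,
  m(union_{j >= 0} I_j) = sum_{j >= 0} m(I_j) = sum_{j >= 0} a * r^j,
  with a = 1/5 and r = 1/2.
Since 0 < r = 1/2 < 1, the geometric series converges:
  sum_{j >= 0} a * r^j = a / (1 - r).
  = 1/5 / (1 - 1/2)
  = 1/5 / (1/2)
  = 2/5.

2/5


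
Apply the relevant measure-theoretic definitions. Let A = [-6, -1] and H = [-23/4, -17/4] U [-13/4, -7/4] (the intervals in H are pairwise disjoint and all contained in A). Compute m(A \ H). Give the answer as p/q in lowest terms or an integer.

The ambient interval has length m(A) = -1 - (-6) = 5.
Since the holes are disjoint and sit inside A, by finite additivity
  m(H) = sum_i (b_i - a_i), and m(A \ H) = m(A) - m(H).
Computing the hole measures:
  m(H_1) = -17/4 - (-23/4) = 3/2.
  m(H_2) = -7/4 - (-13/4) = 3/2.
Summed: m(H) = 3/2 + 3/2 = 3.
So m(A \ H) = 5 - 3 = 2.

2


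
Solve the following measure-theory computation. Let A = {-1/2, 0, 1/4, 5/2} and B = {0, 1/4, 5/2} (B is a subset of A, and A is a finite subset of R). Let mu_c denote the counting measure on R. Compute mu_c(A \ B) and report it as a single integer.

Counting measure assigns mu_c(E) = |E| (number of elements) when E is finite. For B subset A, A \ B is the set of elements of A not in B, so |A \ B| = |A| - |B|.
|A| = 4, |B| = 3, so mu_c(A \ B) = 4 - 3 = 1.

1


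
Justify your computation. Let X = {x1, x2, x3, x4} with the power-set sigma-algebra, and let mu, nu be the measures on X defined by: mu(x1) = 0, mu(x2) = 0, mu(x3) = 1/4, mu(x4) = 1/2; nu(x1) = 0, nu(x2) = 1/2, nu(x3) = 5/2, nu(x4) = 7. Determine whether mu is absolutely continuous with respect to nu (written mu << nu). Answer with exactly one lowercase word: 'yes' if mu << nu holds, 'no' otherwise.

mu << nu means: every nu-null measurable set is also mu-null; equivalently, for every atom x, if nu({x}) = 0 then mu({x}) = 0.
Checking each atom:
  x1: nu = 0, mu = 0 -> consistent with mu << nu.
  x2: nu = 1/2 > 0 -> no constraint.
  x3: nu = 5/2 > 0 -> no constraint.
  x4: nu = 7 > 0 -> no constraint.
No atom violates the condition. Therefore mu << nu.

yes


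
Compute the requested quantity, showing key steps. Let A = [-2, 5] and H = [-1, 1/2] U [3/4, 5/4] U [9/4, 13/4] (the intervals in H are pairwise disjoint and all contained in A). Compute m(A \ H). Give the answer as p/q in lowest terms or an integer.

The ambient interval has length m(A) = 5 - (-2) = 7.
Since the holes are disjoint and sit inside A, by finite additivity
  m(H) = sum_i (b_i - a_i), and m(A \ H) = m(A) - m(H).
Computing the hole measures:
  m(H_1) = 1/2 - (-1) = 3/2.
  m(H_2) = 5/4 - 3/4 = 1/2.
  m(H_3) = 13/4 - 9/4 = 1.
Summed: m(H) = 3/2 + 1/2 + 1 = 3.
So m(A \ H) = 7 - 3 = 4.

4


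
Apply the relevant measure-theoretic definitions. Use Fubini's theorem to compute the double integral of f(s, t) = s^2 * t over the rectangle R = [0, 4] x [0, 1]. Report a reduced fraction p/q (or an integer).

f(s, t) is a tensor product of a function of s and a function of t, and both factors are bounded continuous (hence Lebesgue integrable) on the rectangle, so Fubini's theorem applies:
  integral_R f d(m x m) = (integral_a1^b1 s^2 ds) * (integral_a2^b2 t dt).
Inner integral in s: integral_{0}^{4} s^2 ds = (4^3 - 0^3)/3
  = 64/3.
Inner integral in t: integral_{0}^{1} t dt = (1^2 - 0^2)/2
  = 1/2.
Product: (64/3) * (1/2) = 32/3.

32/3


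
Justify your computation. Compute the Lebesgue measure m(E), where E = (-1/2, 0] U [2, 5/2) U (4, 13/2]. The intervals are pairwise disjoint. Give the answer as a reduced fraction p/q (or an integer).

For pairwise disjoint intervals, m(union_i I_i) = sum_i m(I_i),
and m is invariant under swapping open/closed endpoints (single points have measure 0).
So m(E) = sum_i (b_i - a_i).
  I_1 has length 0 - (-1/2) = 1/2.
  I_2 has length 5/2 - 2 = 1/2.
  I_3 has length 13/2 - 4 = 5/2.
Summing:
  m(E) = 1/2 + 1/2 + 5/2 = 7/2.

7/2


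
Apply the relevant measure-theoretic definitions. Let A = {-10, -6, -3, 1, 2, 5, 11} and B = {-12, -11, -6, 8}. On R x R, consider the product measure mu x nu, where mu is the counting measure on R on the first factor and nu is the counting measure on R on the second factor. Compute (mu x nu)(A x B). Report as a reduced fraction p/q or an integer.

For a measurable rectangle A x B, the product measure satisfies
  (mu x nu)(A x B) = mu(A) * nu(B).
  mu(A) = 7.
  nu(B) = 4.
  (mu x nu)(A x B) = 7 * 4 = 28.

28


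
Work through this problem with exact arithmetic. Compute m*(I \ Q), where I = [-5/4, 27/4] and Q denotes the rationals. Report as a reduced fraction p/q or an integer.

The interval I = [-5/4, 27/4] has m(I) = 27/4 - (-5/4) = 8 (endpoints are measure-zero, so open/closed/half-open agree). Write I = (I cap Q) u (I \ Q). The rationals in I are countable, so m*(I cap Q) = 0 (cover each rational by intervals whose total length is arbitrarily small). By countable subadditivity m*(I) <= m*(I cap Q) + m*(I \ Q), hence m*(I \ Q) >= m(I) = 8. The reverse inequality m*(I \ Q) <= m*(I) = 8 is trivial since (I \ Q) is a subset of I. Therefore m*(I \ Q) = 8.

8


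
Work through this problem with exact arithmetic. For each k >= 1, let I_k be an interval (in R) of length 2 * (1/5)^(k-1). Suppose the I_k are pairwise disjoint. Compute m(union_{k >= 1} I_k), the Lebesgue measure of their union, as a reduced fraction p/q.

By countable additivity of the Lebesgue measure on pairwise disjoint measurable sets,
  m(union_{k >= 1} I_k) = sum_{k >= 1} m(I_k) = sum_{k >= 1} a * r^(k-1),
  with a = 2 and r = 1/5.
Since 0 < r = 1/5 < 1, the geometric series converges:
  sum_{k >= 1} a * r^(k-1) = a / (1 - r).
  = 2 / (1 - 1/5)
  = 2 / (4/5)
  = 5/2.

5/2


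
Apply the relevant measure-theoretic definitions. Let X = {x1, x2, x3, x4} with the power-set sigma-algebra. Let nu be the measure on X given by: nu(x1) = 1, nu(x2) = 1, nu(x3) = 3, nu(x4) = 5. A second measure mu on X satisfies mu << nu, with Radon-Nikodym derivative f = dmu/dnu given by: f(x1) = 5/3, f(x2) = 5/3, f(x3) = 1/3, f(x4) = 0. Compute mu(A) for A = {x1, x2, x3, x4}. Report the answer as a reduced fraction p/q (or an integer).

By the defining property of the Radon-Nikodym derivative, for every measurable set A,
  mu(A) = integral_A f dnu.
Since nu is a discrete measure concentrated on the atoms of X, the integral over A reduces to the sum
  mu(A) = sum_{x in A} f(x) * nu({x}).
Computing each term:
  x1: f(x1) * nu(x1) = 5/3 * 1 = 5/3.
  x2: f(x2) * nu(x2) = 5/3 * 1 = 5/3.
  x3: f(x3) * nu(x3) = 1/3 * 3 = 1.
  x4: f(x4) * nu(x4) = 0 * 5 = 0.
Summing: mu(A) = 5/3 + 5/3 + 1 + 0 = 13/3.

13/3


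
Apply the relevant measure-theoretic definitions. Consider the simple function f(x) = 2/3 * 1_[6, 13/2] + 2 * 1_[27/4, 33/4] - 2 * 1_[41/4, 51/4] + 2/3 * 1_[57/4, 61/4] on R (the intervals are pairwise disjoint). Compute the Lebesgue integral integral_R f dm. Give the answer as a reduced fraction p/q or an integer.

For a simple function f = sum_i c_i * 1_{A_i} with disjoint A_i,
  integral f dm = sum_i c_i * m(A_i).
Lengths of the A_i:
  m(A_1) = 13/2 - 6 = 1/2.
  m(A_2) = 33/4 - 27/4 = 3/2.
  m(A_3) = 51/4 - 41/4 = 5/2.
  m(A_4) = 61/4 - 57/4 = 1.
Contributions c_i * m(A_i):
  (2/3) * (1/2) = 1/3.
  (2) * (3/2) = 3.
  (-2) * (5/2) = -5.
  (2/3) * (1) = 2/3.
Total: 1/3 + 3 - 5 + 2/3 = -1.

-1


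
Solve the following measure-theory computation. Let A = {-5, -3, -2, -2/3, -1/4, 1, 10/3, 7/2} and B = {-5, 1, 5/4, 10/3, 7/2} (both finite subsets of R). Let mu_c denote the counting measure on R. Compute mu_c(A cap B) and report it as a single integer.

Counting measure on a finite set equals cardinality. mu_c(A cap B) = |A cap B| (elements appearing in both).
Enumerating the elements of A that also lie in B gives 4 element(s).
So mu_c(A cap B) = 4.

4


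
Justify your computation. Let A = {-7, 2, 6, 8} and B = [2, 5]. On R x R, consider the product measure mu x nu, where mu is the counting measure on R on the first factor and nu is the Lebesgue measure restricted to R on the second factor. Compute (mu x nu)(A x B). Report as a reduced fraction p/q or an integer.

For a measurable rectangle A x B, the product measure satisfies
  (mu x nu)(A x B) = mu(A) * nu(B).
  mu(A) = 4.
  nu(B) = 3.
  (mu x nu)(A x B) = 4 * 3 = 12.

12


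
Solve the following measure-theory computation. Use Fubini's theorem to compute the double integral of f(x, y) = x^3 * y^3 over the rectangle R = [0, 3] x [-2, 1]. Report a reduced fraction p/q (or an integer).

f(x, y) is a tensor product of a function of x and a function of y, and both factors are bounded continuous (hence Lebesgue integrable) on the rectangle, so Fubini's theorem applies:
  integral_R f d(m x m) = (integral_a1^b1 x^3 dx) * (integral_a2^b2 y^3 dy).
Inner integral in x: integral_{0}^{3} x^3 dx = (3^4 - 0^4)/4
  = 81/4.
Inner integral in y: integral_{-2}^{1} y^3 dy = (1^4 - (-2)^4)/4
  = -15/4.
Product: (81/4) * (-15/4) = -1215/16.

-1215/16


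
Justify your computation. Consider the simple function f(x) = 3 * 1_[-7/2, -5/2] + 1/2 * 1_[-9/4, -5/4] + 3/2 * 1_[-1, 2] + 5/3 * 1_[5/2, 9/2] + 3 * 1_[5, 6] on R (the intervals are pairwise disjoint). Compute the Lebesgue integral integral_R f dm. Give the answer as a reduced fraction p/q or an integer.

For a simple function f = sum_i c_i * 1_{A_i} with disjoint A_i,
  integral f dm = sum_i c_i * m(A_i).
Lengths of the A_i:
  m(A_1) = -5/2 - (-7/2) = 1.
  m(A_2) = -5/4 - (-9/4) = 1.
  m(A_3) = 2 - (-1) = 3.
  m(A_4) = 9/2 - 5/2 = 2.
  m(A_5) = 6 - 5 = 1.
Contributions c_i * m(A_i):
  (3) * (1) = 3.
  (1/2) * (1) = 1/2.
  (3/2) * (3) = 9/2.
  (5/3) * (2) = 10/3.
  (3) * (1) = 3.
Total: 3 + 1/2 + 9/2 + 10/3 + 3 = 43/3.

43/3


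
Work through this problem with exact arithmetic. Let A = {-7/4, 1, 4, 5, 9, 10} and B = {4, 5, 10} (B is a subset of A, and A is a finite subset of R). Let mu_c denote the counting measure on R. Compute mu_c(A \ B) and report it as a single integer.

Counting measure assigns mu_c(E) = |E| (number of elements) when E is finite. For B subset A, A \ B is the set of elements of A not in B, so |A \ B| = |A| - |B|.
|A| = 6, |B| = 3, so mu_c(A \ B) = 6 - 3 = 3.

3


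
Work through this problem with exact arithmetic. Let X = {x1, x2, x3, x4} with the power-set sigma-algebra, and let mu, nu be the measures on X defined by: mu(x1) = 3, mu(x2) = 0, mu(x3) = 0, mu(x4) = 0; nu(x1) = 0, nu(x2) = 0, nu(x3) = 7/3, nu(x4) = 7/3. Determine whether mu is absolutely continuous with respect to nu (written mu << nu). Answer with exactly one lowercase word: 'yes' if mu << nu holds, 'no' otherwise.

mu << nu means: every nu-null measurable set is also mu-null; equivalently, for every atom x, if nu({x}) = 0 then mu({x}) = 0.
Checking each atom:
  x1: nu = 0, mu = 3 > 0 -> violates mu << nu.
  x2: nu = 0, mu = 0 -> consistent with mu << nu.
  x3: nu = 7/3 > 0 -> no constraint.
  x4: nu = 7/3 > 0 -> no constraint.
The atom(s) x1 violate the condition (nu = 0 but mu > 0). Therefore mu is NOT absolutely continuous w.r.t. nu.

no


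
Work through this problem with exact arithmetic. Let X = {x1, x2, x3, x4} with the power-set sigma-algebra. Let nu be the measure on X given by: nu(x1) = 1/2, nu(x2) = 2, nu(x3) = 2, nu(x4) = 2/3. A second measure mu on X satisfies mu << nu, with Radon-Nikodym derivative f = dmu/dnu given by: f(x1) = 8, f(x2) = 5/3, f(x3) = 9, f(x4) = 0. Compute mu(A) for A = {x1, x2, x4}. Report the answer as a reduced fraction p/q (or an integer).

By the defining property of the Radon-Nikodym derivative, for every measurable set A,
  mu(A) = integral_A f dnu.
Since nu is a discrete measure concentrated on the atoms of X, the integral over A reduces to the sum
  mu(A) = sum_{x in A} f(x) * nu({x}).
Computing each term:
  x1: f(x1) * nu(x1) = 8 * 1/2 = 4.
  x2: f(x2) * nu(x2) = 5/3 * 2 = 10/3.
  x4: f(x4) * nu(x4) = 0 * 2/3 = 0.
Summing: mu(A) = 4 + 10/3 + 0 = 22/3.

22/3


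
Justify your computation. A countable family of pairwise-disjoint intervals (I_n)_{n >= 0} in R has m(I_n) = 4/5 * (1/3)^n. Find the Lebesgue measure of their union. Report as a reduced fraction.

By countable additivity of the Lebesgue measure on pairwise disjoint measurable sets,
  m(union_{n >= 0} I_n) = sum_{n >= 0} m(I_n) = sum_{n >= 0} a * r^n,
  with a = 4/5 and r = 1/3.
Since 0 < r = 1/3 < 1, the geometric series converges:
  sum_{n >= 0} a * r^n = a / (1 - r).
  = 4/5 / (1 - 1/3)
  = 4/5 / (2/3)
  = 6/5.

6/5


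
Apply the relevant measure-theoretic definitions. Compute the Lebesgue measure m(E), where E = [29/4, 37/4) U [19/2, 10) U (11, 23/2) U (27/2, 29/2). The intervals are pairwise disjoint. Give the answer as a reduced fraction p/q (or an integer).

For pairwise disjoint intervals, m(union_i I_i) = sum_i m(I_i),
and m is invariant under swapping open/closed endpoints (single points have measure 0).
So m(E) = sum_i (b_i - a_i).
  I_1 has length 37/4 - 29/4 = 2.
  I_2 has length 10 - 19/2 = 1/2.
  I_3 has length 23/2 - 11 = 1/2.
  I_4 has length 29/2 - 27/2 = 1.
Summing:
  m(E) = 2 + 1/2 + 1/2 + 1 = 4.

4


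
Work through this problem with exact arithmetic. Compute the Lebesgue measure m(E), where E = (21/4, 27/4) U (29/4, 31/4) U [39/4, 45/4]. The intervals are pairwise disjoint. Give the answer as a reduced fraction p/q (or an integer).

For pairwise disjoint intervals, m(union_i I_i) = sum_i m(I_i),
and m is invariant under swapping open/closed endpoints (single points have measure 0).
So m(E) = sum_i (b_i - a_i).
  I_1 has length 27/4 - 21/4 = 3/2.
  I_2 has length 31/4 - 29/4 = 1/2.
  I_3 has length 45/4 - 39/4 = 3/2.
Summing:
  m(E) = 3/2 + 1/2 + 3/2 = 7/2.

7/2


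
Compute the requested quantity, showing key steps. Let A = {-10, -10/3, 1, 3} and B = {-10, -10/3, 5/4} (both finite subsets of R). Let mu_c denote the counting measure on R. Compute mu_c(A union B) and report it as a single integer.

Counting measure on a finite set equals cardinality. By inclusion-exclusion, |A union B| = |A| + |B| - |A cap B|.
|A| = 4, |B| = 3, |A cap B| = 2.
So mu_c(A union B) = 4 + 3 - 2 = 5.

5


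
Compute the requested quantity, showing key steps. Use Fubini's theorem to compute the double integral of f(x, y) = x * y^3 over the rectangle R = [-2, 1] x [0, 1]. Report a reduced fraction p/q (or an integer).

f(x, y) is a tensor product of a function of x and a function of y, and both factors are bounded continuous (hence Lebesgue integrable) on the rectangle, so Fubini's theorem applies:
  integral_R f d(m x m) = (integral_a1^b1 x dx) * (integral_a2^b2 y^3 dy).
Inner integral in x: integral_{-2}^{1} x dx = (1^2 - (-2)^2)/2
  = -3/2.
Inner integral in y: integral_{0}^{1} y^3 dy = (1^4 - 0^4)/4
  = 1/4.
Product: (-3/2) * (1/4) = -3/8.

-3/8


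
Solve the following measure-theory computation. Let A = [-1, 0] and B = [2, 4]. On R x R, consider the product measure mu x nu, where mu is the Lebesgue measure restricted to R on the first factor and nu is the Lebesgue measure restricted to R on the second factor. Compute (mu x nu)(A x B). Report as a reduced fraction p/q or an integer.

For a measurable rectangle A x B, the product measure satisfies
  (mu x nu)(A x B) = mu(A) * nu(B).
  mu(A) = 1.
  nu(B) = 2.
  (mu x nu)(A x B) = 1 * 2 = 2.

2


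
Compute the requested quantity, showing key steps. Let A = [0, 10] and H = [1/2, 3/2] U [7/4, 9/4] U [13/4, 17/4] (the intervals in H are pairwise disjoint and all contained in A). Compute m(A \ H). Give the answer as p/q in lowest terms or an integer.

The ambient interval has length m(A) = 10 - 0 = 10.
Since the holes are disjoint and sit inside A, by finite additivity
  m(H) = sum_i (b_i - a_i), and m(A \ H) = m(A) - m(H).
Computing the hole measures:
  m(H_1) = 3/2 - 1/2 = 1.
  m(H_2) = 9/4 - 7/4 = 1/2.
  m(H_3) = 17/4 - 13/4 = 1.
Summed: m(H) = 1 + 1/2 + 1 = 5/2.
So m(A \ H) = 10 - 5/2 = 15/2.

15/2


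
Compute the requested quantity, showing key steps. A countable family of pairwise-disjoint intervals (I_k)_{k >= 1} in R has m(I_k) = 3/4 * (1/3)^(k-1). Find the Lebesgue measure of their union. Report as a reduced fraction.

By countable additivity of the Lebesgue measure on pairwise disjoint measurable sets,
  m(union_{k >= 1} I_k) = sum_{k >= 1} m(I_k) = sum_{k >= 1} a * r^(k-1),
  with a = 3/4 and r = 1/3.
Since 0 < r = 1/3 < 1, the geometric series converges:
  sum_{k >= 1} a * r^(k-1) = a / (1 - r).
  = 3/4 / (1 - 1/3)
  = 3/4 / (2/3)
  = 9/8.

9/8


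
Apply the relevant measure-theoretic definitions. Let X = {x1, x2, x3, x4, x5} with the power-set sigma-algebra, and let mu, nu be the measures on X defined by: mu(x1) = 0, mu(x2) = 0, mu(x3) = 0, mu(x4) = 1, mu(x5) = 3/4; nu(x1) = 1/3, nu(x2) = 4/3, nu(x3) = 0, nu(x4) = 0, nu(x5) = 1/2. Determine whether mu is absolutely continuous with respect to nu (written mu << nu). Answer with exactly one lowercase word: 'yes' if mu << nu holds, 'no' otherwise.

mu << nu means: every nu-null measurable set is also mu-null; equivalently, for every atom x, if nu({x}) = 0 then mu({x}) = 0.
Checking each atom:
  x1: nu = 1/3 > 0 -> no constraint.
  x2: nu = 4/3 > 0 -> no constraint.
  x3: nu = 0, mu = 0 -> consistent with mu << nu.
  x4: nu = 0, mu = 1 > 0 -> violates mu << nu.
  x5: nu = 1/2 > 0 -> no constraint.
The atom(s) x4 violate the condition (nu = 0 but mu > 0). Therefore mu is NOT absolutely continuous w.r.t. nu.

no


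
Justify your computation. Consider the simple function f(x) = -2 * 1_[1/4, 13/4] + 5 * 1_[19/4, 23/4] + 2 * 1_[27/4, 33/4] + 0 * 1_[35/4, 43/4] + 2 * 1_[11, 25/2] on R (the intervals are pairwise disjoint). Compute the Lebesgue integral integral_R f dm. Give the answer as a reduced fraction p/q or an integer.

For a simple function f = sum_i c_i * 1_{A_i} with disjoint A_i,
  integral f dm = sum_i c_i * m(A_i).
Lengths of the A_i:
  m(A_1) = 13/4 - 1/4 = 3.
  m(A_2) = 23/4 - 19/4 = 1.
  m(A_3) = 33/4 - 27/4 = 3/2.
  m(A_4) = 43/4 - 35/4 = 2.
  m(A_5) = 25/2 - 11 = 3/2.
Contributions c_i * m(A_i):
  (-2) * (3) = -6.
  (5) * (1) = 5.
  (2) * (3/2) = 3.
  (0) * (2) = 0.
  (2) * (3/2) = 3.
Total: -6 + 5 + 3 + 0 + 3 = 5.

5


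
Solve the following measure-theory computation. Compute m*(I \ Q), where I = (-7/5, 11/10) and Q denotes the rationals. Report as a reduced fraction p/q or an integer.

The interval I = (-7/5, 11/10) has m(I) = 11/10 - (-7/5) = 5/2 (endpoints are measure-zero, so open/closed/half-open agree). Write I = (I cap Q) u (I \ Q). The rationals in I are countable, so m*(I cap Q) = 0 (cover each rational by intervals whose total length is arbitrarily small). By countable subadditivity m*(I) <= m*(I cap Q) + m*(I \ Q), hence m*(I \ Q) >= m(I) = 5/2. The reverse inequality m*(I \ Q) <= m*(I) = 5/2 is trivial since (I \ Q) is a subset of I. Therefore m*(I \ Q) = 5/2.

5/2


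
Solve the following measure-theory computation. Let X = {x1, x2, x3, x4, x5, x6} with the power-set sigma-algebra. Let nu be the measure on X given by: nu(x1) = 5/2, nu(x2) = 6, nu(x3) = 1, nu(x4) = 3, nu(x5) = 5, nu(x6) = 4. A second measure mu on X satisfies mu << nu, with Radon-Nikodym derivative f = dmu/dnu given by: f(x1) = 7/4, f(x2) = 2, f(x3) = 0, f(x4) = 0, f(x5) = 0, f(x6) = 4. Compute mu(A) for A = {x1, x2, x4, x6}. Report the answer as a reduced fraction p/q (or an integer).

By the defining property of the Radon-Nikodym derivative, for every measurable set A,
  mu(A) = integral_A f dnu.
Since nu is a discrete measure concentrated on the atoms of X, the integral over A reduces to the sum
  mu(A) = sum_{x in A} f(x) * nu({x}).
Computing each term:
  x1: f(x1) * nu(x1) = 7/4 * 5/2 = 35/8.
  x2: f(x2) * nu(x2) = 2 * 6 = 12.
  x4: f(x4) * nu(x4) = 0 * 3 = 0.
  x6: f(x6) * nu(x6) = 4 * 4 = 16.
Summing: mu(A) = 35/8 + 12 + 0 + 16 = 259/8.

259/8


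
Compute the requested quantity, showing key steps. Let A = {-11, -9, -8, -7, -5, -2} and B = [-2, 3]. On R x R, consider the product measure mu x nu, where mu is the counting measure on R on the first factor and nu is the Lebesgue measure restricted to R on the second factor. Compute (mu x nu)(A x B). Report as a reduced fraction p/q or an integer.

For a measurable rectangle A x B, the product measure satisfies
  (mu x nu)(A x B) = mu(A) * nu(B).
  mu(A) = 6.
  nu(B) = 5.
  (mu x nu)(A x B) = 6 * 5 = 30.

30


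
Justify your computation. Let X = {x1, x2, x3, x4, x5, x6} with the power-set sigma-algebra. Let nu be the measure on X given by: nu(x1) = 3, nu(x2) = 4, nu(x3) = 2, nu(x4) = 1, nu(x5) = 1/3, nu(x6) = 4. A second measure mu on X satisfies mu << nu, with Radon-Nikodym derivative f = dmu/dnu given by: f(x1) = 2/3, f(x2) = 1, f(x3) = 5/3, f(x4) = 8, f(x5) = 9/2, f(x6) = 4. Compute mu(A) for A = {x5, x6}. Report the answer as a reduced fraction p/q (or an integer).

By the defining property of the Radon-Nikodym derivative, for every measurable set A,
  mu(A) = integral_A f dnu.
Since nu is a discrete measure concentrated on the atoms of X, the integral over A reduces to the sum
  mu(A) = sum_{x in A} f(x) * nu({x}).
Computing each term:
  x5: f(x5) * nu(x5) = 9/2 * 1/3 = 3/2.
  x6: f(x6) * nu(x6) = 4 * 4 = 16.
Summing: mu(A) = 3/2 + 16 = 35/2.

35/2


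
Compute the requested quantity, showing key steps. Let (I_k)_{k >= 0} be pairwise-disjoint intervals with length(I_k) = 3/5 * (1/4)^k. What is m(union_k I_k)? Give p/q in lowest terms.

By countable additivity of the Lebesgue measure on pairwise disjoint measurable sets,
  m(union_{k >= 0} I_k) = sum_{k >= 0} m(I_k) = sum_{k >= 0} a * r^k,
  with a = 3/5 and r = 1/4.
Since 0 < r = 1/4 < 1, the geometric series converges:
  sum_{k >= 0} a * r^k = a / (1 - r).
  = 3/5 / (1 - 1/4)
  = 3/5 / (3/4)
  = 4/5.

4/5


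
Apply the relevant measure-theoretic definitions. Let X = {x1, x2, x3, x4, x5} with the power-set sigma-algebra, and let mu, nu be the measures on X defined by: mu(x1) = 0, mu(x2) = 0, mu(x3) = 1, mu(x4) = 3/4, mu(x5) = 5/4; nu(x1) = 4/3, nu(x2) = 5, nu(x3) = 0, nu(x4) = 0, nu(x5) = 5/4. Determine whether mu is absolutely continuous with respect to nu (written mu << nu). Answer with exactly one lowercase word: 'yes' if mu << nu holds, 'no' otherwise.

mu << nu means: every nu-null measurable set is also mu-null; equivalently, for every atom x, if nu({x}) = 0 then mu({x}) = 0.
Checking each atom:
  x1: nu = 4/3 > 0 -> no constraint.
  x2: nu = 5 > 0 -> no constraint.
  x3: nu = 0, mu = 1 > 0 -> violates mu << nu.
  x4: nu = 0, mu = 3/4 > 0 -> violates mu << nu.
  x5: nu = 5/4 > 0 -> no constraint.
The atom(s) x3, x4 violate the condition (nu = 0 but mu > 0). Therefore mu is NOT absolutely continuous w.r.t. nu.

no


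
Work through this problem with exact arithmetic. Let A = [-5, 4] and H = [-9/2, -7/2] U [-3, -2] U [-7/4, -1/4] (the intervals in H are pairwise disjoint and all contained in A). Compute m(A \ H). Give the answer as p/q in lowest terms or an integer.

The ambient interval has length m(A) = 4 - (-5) = 9.
Since the holes are disjoint and sit inside A, by finite additivity
  m(H) = sum_i (b_i - a_i), and m(A \ H) = m(A) - m(H).
Computing the hole measures:
  m(H_1) = -7/2 - (-9/2) = 1.
  m(H_2) = -2 - (-3) = 1.
  m(H_3) = -1/4 - (-7/4) = 3/2.
Summed: m(H) = 1 + 1 + 3/2 = 7/2.
So m(A \ H) = 9 - 7/2 = 11/2.

11/2


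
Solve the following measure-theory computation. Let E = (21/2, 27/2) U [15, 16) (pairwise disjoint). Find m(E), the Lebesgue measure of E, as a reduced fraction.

For pairwise disjoint intervals, m(union_i I_i) = sum_i m(I_i),
and m is invariant under swapping open/closed endpoints (single points have measure 0).
So m(E) = sum_i (b_i - a_i).
  I_1 has length 27/2 - 21/2 = 3.
  I_2 has length 16 - 15 = 1.
Summing:
  m(E) = 3 + 1 = 4.

4


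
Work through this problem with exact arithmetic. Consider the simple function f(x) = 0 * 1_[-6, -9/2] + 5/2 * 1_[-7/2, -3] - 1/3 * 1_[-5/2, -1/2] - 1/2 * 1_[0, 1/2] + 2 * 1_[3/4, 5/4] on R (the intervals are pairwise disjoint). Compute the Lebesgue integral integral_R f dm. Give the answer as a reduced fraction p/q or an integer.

For a simple function f = sum_i c_i * 1_{A_i} with disjoint A_i,
  integral f dm = sum_i c_i * m(A_i).
Lengths of the A_i:
  m(A_1) = -9/2 - (-6) = 3/2.
  m(A_2) = -3 - (-7/2) = 1/2.
  m(A_3) = -1/2 - (-5/2) = 2.
  m(A_4) = 1/2 - 0 = 1/2.
  m(A_5) = 5/4 - 3/4 = 1/2.
Contributions c_i * m(A_i):
  (0) * (3/2) = 0.
  (5/2) * (1/2) = 5/4.
  (-1/3) * (2) = -2/3.
  (-1/2) * (1/2) = -1/4.
  (2) * (1/2) = 1.
Total: 0 + 5/4 - 2/3 - 1/4 + 1 = 4/3.

4/3


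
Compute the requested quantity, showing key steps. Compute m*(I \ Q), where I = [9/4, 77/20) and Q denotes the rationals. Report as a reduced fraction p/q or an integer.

The interval I = [9/4, 77/20) has m(I) = 77/20 - 9/4 = 8/5 (endpoints are measure-zero, so open/closed/half-open agree). Write I = (I cap Q) u (I \ Q). The rationals in I are countable, so m*(I cap Q) = 0 (cover each rational by intervals whose total length is arbitrarily small). By countable subadditivity m*(I) <= m*(I cap Q) + m*(I \ Q), hence m*(I \ Q) >= m(I) = 8/5. The reverse inequality m*(I \ Q) <= m*(I) = 8/5 is trivial since (I \ Q) is a subset of I. Therefore m*(I \ Q) = 8/5.

8/5


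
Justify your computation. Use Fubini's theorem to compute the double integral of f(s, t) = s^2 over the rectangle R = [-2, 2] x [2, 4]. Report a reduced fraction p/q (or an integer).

f(s, t) is a tensor product of a function of s and a function of t, and both factors are bounded continuous (hence Lebesgue integrable) on the rectangle, so Fubini's theorem applies:
  integral_R f d(m x m) = (integral_a1^b1 s^2 ds) * (integral_a2^b2 1 dt).
Inner integral in s: integral_{-2}^{2} s^2 ds = (2^3 - (-2)^3)/3
  = 16/3.
Inner integral in t: integral_{2}^{4} 1 dt = (4^1 - 2^1)/1
  = 2.
Product: (16/3) * (2) = 32/3.

32/3


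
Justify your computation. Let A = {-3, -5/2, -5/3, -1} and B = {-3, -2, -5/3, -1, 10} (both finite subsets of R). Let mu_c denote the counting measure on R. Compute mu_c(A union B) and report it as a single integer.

Counting measure on a finite set equals cardinality. By inclusion-exclusion, |A union B| = |A| + |B| - |A cap B|.
|A| = 4, |B| = 5, |A cap B| = 3.
So mu_c(A union B) = 4 + 5 - 3 = 6.

6


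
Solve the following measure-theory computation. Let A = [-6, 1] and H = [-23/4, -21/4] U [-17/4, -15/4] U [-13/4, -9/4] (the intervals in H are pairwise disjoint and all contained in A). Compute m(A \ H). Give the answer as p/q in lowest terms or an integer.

The ambient interval has length m(A) = 1 - (-6) = 7.
Since the holes are disjoint and sit inside A, by finite additivity
  m(H) = sum_i (b_i - a_i), and m(A \ H) = m(A) - m(H).
Computing the hole measures:
  m(H_1) = -21/4 - (-23/4) = 1/2.
  m(H_2) = -15/4 - (-17/4) = 1/2.
  m(H_3) = -9/4 - (-13/4) = 1.
Summed: m(H) = 1/2 + 1/2 + 1 = 2.
So m(A \ H) = 7 - 2 = 5.

5


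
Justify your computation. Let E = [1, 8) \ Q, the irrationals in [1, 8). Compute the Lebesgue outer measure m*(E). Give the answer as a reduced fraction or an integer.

The interval I = [1, 8) has m(I) = 8 - 1 = 7 (endpoints are measure-zero, so open/closed/half-open agree). Write I = (I cap Q) u (I \ Q). The rationals in I are countable, so m*(I cap Q) = 0 (cover each rational by intervals whose total length is arbitrarily small). By countable subadditivity m*(I) <= m*(I cap Q) + m*(I \ Q), hence m*(I \ Q) >= m(I) = 7. The reverse inequality m*(I \ Q) <= m*(I) = 7 is trivial since (I \ Q) is a subset of I. Therefore m*(I \ Q) = 7.

7


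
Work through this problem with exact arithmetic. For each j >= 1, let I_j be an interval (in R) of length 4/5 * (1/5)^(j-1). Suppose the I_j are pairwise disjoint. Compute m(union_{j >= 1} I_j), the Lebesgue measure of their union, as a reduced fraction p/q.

By countable additivity of the Lebesgue measure on pairwise disjoint measurable sets,
  m(union_{j >= 1} I_j) = sum_{j >= 1} m(I_j) = sum_{j >= 1} a * r^(j-1),
  with a = 4/5 and r = 1/5.
Since 0 < r = 1/5 < 1, the geometric series converges:
  sum_{j >= 1} a * r^(j-1) = a / (1 - r).
  = 4/5 / (1 - 1/5)
  = 4/5 / (4/5)
  = 1.

1


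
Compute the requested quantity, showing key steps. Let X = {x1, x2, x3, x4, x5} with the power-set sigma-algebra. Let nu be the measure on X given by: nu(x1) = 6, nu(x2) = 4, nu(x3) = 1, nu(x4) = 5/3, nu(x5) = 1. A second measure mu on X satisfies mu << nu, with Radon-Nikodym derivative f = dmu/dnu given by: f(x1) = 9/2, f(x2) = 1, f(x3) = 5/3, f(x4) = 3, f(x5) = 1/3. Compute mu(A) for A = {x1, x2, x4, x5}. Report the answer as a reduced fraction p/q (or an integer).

By the defining property of the Radon-Nikodym derivative, for every measurable set A,
  mu(A) = integral_A f dnu.
Since nu is a discrete measure concentrated on the atoms of X, the integral over A reduces to the sum
  mu(A) = sum_{x in A} f(x) * nu({x}).
Computing each term:
  x1: f(x1) * nu(x1) = 9/2 * 6 = 27.
  x2: f(x2) * nu(x2) = 1 * 4 = 4.
  x4: f(x4) * nu(x4) = 3 * 5/3 = 5.
  x5: f(x5) * nu(x5) = 1/3 * 1 = 1/3.
Summing: mu(A) = 27 + 4 + 5 + 1/3 = 109/3.

109/3


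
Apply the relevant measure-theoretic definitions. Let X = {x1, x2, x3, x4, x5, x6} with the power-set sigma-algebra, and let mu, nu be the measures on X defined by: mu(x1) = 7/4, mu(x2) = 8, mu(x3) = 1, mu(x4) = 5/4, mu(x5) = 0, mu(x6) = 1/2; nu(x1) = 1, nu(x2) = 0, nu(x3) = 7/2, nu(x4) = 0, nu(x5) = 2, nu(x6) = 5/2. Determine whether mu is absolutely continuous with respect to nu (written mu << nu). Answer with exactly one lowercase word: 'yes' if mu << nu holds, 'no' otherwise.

mu << nu means: every nu-null measurable set is also mu-null; equivalently, for every atom x, if nu({x}) = 0 then mu({x}) = 0.
Checking each atom:
  x1: nu = 1 > 0 -> no constraint.
  x2: nu = 0, mu = 8 > 0 -> violates mu << nu.
  x3: nu = 7/2 > 0 -> no constraint.
  x4: nu = 0, mu = 5/4 > 0 -> violates mu << nu.
  x5: nu = 2 > 0 -> no constraint.
  x6: nu = 5/2 > 0 -> no constraint.
The atom(s) x2, x4 violate the condition (nu = 0 but mu > 0). Therefore mu is NOT absolutely continuous w.r.t. nu.

no


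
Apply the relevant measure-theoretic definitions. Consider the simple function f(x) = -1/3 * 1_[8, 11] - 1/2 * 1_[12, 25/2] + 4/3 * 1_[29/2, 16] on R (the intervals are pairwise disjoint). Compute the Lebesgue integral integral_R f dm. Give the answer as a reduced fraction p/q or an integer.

For a simple function f = sum_i c_i * 1_{A_i} with disjoint A_i,
  integral f dm = sum_i c_i * m(A_i).
Lengths of the A_i:
  m(A_1) = 11 - 8 = 3.
  m(A_2) = 25/2 - 12 = 1/2.
  m(A_3) = 16 - 29/2 = 3/2.
Contributions c_i * m(A_i):
  (-1/3) * (3) = -1.
  (-1/2) * (1/2) = -1/4.
  (4/3) * (3/2) = 2.
Total: -1 - 1/4 + 2 = 3/4.

3/4


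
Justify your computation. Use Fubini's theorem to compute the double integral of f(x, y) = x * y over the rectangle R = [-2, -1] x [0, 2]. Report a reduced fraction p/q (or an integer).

f(x, y) is a tensor product of a function of x and a function of y, and both factors are bounded continuous (hence Lebesgue integrable) on the rectangle, so Fubini's theorem applies:
  integral_R f d(m x m) = (integral_a1^b1 x dx) * (integral_a2^b2 y dy).
Inner integral in x: integral_{-2}^{-1} x dx = ((-1)^2 - (-2)^2)/2
  = -3/2.
Inner integral in y: integral_{0}^{2} y dy = (2^2 - 0^2)/2
  = 2.
Product: (-3/2) * (2) = -3.

-3


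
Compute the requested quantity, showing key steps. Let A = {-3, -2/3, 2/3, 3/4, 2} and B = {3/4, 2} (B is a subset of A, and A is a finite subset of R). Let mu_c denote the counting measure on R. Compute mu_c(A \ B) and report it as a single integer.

Counting measure assigns mu_c(E) = |E| (number of elements) when E is finite. For B subset A, A \ B is the set of elements of A not in B, so |A \ B| = |A| - |B|.
|A| = 5, |B| = 2, so mu_c(A \ B) = 5 - 2 = 3.

3


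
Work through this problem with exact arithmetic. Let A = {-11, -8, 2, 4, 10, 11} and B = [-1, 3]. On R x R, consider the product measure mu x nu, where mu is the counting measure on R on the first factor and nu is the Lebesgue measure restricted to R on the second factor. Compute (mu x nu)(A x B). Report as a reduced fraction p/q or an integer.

For a measurable rectangle A x B, the product measure satisfies
  (mu x nu)(A x B) = mu(A) * nu(B).
  mu(A) = 6.
  nu(B) = 4.
  (mu x nu)(A x B) = 6 * 4 = 24.

24


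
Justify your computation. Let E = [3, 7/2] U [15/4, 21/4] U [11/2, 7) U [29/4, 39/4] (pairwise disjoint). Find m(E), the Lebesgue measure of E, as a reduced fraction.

For pairwise disjoint intervals, m(union_i I_i) = sum_i m(I_i),
and m is invariant under swapping open/closed endpoints (single points have measure 0).
So m(E) = sum_i (b_i - a_i).
  I_1 has length 7/2 - 3 = 1/2.
  I_2 has length 21/4 - 15/4 = 3/2.
  I_3 has length 7 - 11/2 = 3/2.
  I_4 has length 39/4 - 29/4 = 5/2.
Summing:
  m(E) = 1/2 + 3/2 + 3/2 + 5/2 = 6.

6
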